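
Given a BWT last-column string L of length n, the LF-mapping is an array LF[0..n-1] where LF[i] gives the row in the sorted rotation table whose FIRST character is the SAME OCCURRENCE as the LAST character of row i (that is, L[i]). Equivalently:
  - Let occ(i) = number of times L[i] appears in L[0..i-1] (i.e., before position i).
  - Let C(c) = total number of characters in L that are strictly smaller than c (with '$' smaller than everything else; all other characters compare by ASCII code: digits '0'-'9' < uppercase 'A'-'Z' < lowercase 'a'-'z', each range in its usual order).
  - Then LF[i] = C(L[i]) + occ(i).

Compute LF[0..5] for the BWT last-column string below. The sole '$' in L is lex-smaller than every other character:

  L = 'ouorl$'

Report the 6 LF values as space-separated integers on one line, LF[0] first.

Answer: 2 5 3 4 1 0

Derivation:
Char counts: '$':1, 'l':1, 'o':2, 'r':1, 'u':1
C (first-col start): C('$')=0, C('l')=1, C('o')=2, C('r')=4, C('u')=5
L[0]='o': occ=0, LF[0]=C('o')+0=2+0=2
L[1]='u': occ=0, LF[1]=C('u')+0=5+0=5
L[2]='o': occ=1, LF[2]=C('o')+1=2+1=3
L[3]='r': occ=0, LF[3]=C('r')+0=4+0=4
L[4]='l': occ=0, LF[4]=C('l')+0=1+0=1
L[5]='$': occ=0, LF[5]=C('$')+0=0+0=0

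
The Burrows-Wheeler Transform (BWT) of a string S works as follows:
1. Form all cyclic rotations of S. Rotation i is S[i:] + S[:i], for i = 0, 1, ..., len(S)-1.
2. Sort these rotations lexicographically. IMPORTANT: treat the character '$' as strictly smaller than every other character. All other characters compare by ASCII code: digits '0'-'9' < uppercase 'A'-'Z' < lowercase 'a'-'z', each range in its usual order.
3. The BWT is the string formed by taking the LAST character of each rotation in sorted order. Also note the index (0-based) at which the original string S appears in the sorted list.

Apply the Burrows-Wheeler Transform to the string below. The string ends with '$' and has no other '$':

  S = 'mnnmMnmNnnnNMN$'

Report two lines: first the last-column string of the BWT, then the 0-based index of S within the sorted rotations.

All 15 rotations (rotation i = S[i:]+S[:i]):
  rot[0] = mnnmMnmNnnnNMN$
  rot[1] = nnmMnmNnnnNMN$m
  rot[2] = nmMnmNnnnNMN$mn
  rot[3] = mMnmNnnnNMN$mnn
  rot[4] = MnmNnnnNMN$mnnm
  rot[5] = nmNnnnNMN$mnnmM
  rot[6] = mNnnnNMN$mnnmMn
  rot[7] = NnnnNMN$mnnmMnm
  rot[8] = nnnNMN$mnnmMnmN
  rot[9] = nnNMN$mnnmMnmNn
  rot[10] = nNMN$mnnmMnmNnn
  rot[11] = NMN$mnnmMnmNnnn
  rot[12] = MN$mnnmMnmNnnnN
  rot[13] = N$mnnmMnmNnnnNM
  rot[14] = $mnnmMnmNnnnNMN
Sorted (with $ < everything):
  sorted[0] = $mnnmMnmNnnnNMN  (last char: 'N')
  sorted[1] = MN$mnnmMnmNnnnN  (last char: 'N')
  sorted[2] = MnmNnnnNMN$mnnm  (last char: 'm')
  sorted[3] = N$mnnmMnmNnnnNM  (last char: 'M')
  sorted[4] = NMN$mnnmMnmNnnn  (last char: 'n')
  sorted[5] = NnnnNMN$mnnmMnm  (last char: 'm')
  sorted[6] = mMnmNnnnNMN$mnn  (last char: 'n')
  sorted[7] = mNnnnNMN$mnnmMn  (last char: 'n')
  sorted[8] = mnnmMnmNnnnNMN$  (last char: '$')
  sorted[9] = nNMN$mnnmMnmNnn  (last char: 'n')
  sorted[10] = nmMnmNnnnNMN$mn  (last char: 'n')
  sorted[11] = nmNnnnNMN$mnnmM  (last char: 'M')
  sorted[12] = nnNMN$mnnmMnmNn  (last char: 'n')
  sorted[13] = nnmMnmNnnnNMN$m  (last char: 'm')
  sorted[14] = nnnNMN$mnnmMnmN  (last char: 'N')
Last column: NNmMnmnn$nnMnmN
Original string S is at sorted index 8

Answer: NNmMnmnn$nnMnmN
8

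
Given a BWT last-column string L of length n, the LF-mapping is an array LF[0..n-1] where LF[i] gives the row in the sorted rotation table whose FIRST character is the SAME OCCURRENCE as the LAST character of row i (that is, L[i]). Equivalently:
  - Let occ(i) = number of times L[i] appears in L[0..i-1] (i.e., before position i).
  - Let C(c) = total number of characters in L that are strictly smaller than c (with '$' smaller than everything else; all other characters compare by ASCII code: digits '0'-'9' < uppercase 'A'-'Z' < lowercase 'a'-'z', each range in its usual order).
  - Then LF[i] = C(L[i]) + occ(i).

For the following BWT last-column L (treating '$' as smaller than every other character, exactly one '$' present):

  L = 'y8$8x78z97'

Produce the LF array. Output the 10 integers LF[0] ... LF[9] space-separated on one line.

Answer: 8 3 0 4 7 1 5 9 6 2

Derivation:
Char counts: '$':1, '7':2, '8':3, '9':1, 'x':1, 'y':1, 'z':1
C (first-col start): C('$')=0, C('7')=1, C('8')=3, C('9')=6, C('x')=7, C('y')=8, C('z')=9
L[0]='y': occ=0, LF[0]=C('y')+0=8+0=8
L[1]='8': occ=0, LF[1]=C('8')+0=3+0=3
L[2]='$': occ=0, LF[2]=C('$')+0=0+0=0
L[3]='8': occ=1, LF[3]=C('8')+1=3+1=4
L[4]='x': occ=0, LF[4]=C('x')+0=7+0=7
L[5]='7': occ=0, LF[5]=C('7')+0=1+0=1
L[6]='8': occ=2, LF[6]=C('8')+2=3+2=5
L[7]='z': occ=0, LF[7]=C('z')+0=9+0=9
L[8]='9': occ=0, LF[8]=C('9')+0=6+0=6
L[9]='7': occ=1, LF[9]=C('7')+1=1+1=2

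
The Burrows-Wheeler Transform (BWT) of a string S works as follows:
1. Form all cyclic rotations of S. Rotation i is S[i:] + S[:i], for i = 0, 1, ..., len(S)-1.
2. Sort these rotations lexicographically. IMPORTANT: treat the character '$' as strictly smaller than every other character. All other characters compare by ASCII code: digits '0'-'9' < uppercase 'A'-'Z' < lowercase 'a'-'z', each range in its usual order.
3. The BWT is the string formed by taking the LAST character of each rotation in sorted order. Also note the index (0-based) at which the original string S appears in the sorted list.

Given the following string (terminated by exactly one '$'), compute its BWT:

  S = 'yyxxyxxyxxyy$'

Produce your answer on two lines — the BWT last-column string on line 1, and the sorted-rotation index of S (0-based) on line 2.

Answer: yyyyxxxyyxxx$
12

Derivation:
All 13 rotations (rotation i = S[i:]+S[:i]):
  rot[0] = yyxxyxxyxxyy$
  rot[1] = yxxyxxyxxyy$y
  rot[2] = xxyxxyxxyy$yy
  rot[3] = xyxxyxxyy$yyx
  rot[4] = yxxyxxyy$yyxx
  rot[5] = xxyxxyy$yyxxy
  rot[6] = xyxxyy$yyxxyx
  rot[7] = yxxyy$yyxxyxx
  rot[8] = xxyy$yyxxyxxy
  rot[9] = xyy$yyxxyxxyx
  rot[10] = yy$yyxxyxxyxx
  rot[11] = y$yyxxyxxyxxy
  rot[12] = $yyxxyxxyxxyy
Sorted (with $ < everything):
  sorted[0] = $yyxxyxxyxxyy  (last char: 'y')
  sorted[1] = xxyxxyxxyy$yy  (last char: 'y')
  sorted[2] = xxyxxyy$yyxxy  (last char: 'y')
  sorted[3] = xxyy$yyxxyxxy  (last char: 'y')
  sorted[4] = xyxxyxxyy$yyx  (last char: 'x')
  sorted[5] = xyxxyy$yyxxyx  (last char: 'x')
  sorted[6] = xyy$yyxxyxxyx  (last char: 'x')
  sorted[7] = y$yyxxyxxyxxy  (last char: 'y')
  sorted[8] = yxxyxxyxxyy$y  (last char: 'y')
  sorted[9] = yxxyxxyy$yyxx  (last char: 'x')
  sorted[10] = yxxyy$yyxxyxx  (last char: 'x')
  sorted[11] = yy$yyxxyxxyxx  (last char: 'x')
  sorted[12] = yyxxyxxyxxyy$  (last char: '$')
Last column: yyyyxxxyyxxx$
Original string S is at sorted index 12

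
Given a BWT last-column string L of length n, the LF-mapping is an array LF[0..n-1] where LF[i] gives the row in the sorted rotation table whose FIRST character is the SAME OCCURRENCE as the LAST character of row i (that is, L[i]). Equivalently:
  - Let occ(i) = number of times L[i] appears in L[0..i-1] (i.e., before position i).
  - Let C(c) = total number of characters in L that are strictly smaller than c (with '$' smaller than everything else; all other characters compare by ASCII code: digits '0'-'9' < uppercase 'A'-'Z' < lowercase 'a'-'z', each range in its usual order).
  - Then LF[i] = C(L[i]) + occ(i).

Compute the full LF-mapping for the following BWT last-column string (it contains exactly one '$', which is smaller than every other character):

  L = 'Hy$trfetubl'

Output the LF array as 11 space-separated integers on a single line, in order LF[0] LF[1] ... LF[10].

Answer: 1 10 0 7 6 4 3 8 9 2 5

Derivation:
Char counts: '$':1, 'H':1, 'b':1, 'e':1, 'f':1, 'l':1, 'r':1, 't':2, 'u':1, 'y':1
C (first-col start): C('$')=0, C('H')=1, C('b')=2, C('e')=3, C('f')=4, C('l')=5, C('r')=6, C('t')=7, C('u')=9, C('y')=10
L[0]='H': occ=0, LF[0]=C('H')+0=1+0=1
L[1]='y': occ=0, LF[1]=C('y')+0=10+0=10
L[2]='$': occ=0, LF[2]=C('$')+0=0+0=0
L[3]='t': occ=0, LF[3]=C('t')+0=7+0=7
L[4]='r': occ=0, LF[4]=C('r')+0=6+0=6
L[5]='f': occ=0, LF[5]=C('f')+0=4+0=4
L[6]='e': occ=0, LF[6]=C('e')+0=3+0=3
L[7]='t': occ=1, LF[7]=C('t')+1=7+1=8
L[8]='u': occ=0, LF[8]=C('u')+0=9+0=9
L[9]='b': occ=0, LF[9]=C('b')+0=2+0=2
L[10]='l': occ=0, LF[10]=C('l')+0=5+0=5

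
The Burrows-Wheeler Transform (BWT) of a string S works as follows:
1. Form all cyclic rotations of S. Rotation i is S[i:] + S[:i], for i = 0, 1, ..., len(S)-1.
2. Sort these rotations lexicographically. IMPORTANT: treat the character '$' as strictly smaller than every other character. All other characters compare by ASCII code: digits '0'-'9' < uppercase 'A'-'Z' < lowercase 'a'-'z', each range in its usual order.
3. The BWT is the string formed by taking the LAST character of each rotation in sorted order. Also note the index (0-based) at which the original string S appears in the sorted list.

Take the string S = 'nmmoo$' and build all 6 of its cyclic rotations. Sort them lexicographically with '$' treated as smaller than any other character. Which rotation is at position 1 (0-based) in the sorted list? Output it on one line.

All 6 rotations (rotation i = S[i:]+S[:i]):
  rot[0] = nmmoo$
  rot[1] = mmoo$n
  rot[2] = moo$nm
  rot[3] = oo$nmm
  rot[4] = o$nmmo
  rot[5] = $nmmoo
Sorted (with $ < everything):
  sorted[0] = $nmmoo
  sorted[1] = mmoo$n
  sorted[2] = moo$nm
  sorted[3] = nmmoo$
  sorted[4] = o$nmmo
  sorted[5] = oo$nmm
sorted[1] = mmoo$n

Answer: mmoo$n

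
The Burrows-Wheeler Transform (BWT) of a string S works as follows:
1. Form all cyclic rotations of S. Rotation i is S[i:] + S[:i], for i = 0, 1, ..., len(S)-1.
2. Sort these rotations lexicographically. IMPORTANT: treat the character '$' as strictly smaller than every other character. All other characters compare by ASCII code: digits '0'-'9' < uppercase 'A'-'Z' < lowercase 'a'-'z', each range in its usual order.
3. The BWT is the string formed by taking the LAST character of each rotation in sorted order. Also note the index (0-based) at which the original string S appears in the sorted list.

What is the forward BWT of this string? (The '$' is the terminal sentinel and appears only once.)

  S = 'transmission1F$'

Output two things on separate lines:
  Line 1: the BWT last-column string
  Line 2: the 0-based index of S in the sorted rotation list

All 15 rotations (rotation i = S[i:]+S[:i]):
  rot[0] = transmission1F$
  rot[1] = ransmission1F$t
  rot[2] = ansmission1F$tr
  rot[3] = nsmission1F$tra
  rot[4] = smission1F$tran
  rot[5] = mission1F$trans
  rot[6] = ission1F$transm
  rot[7] = ssion1F$transmi
  rot[8] = sion1F$transmis
  rot[9] = ion1F$transmiss
  rot[10] = on1F$transmissi
  rot[11] = n1F$transmissio
  rot[12] = 1F$transmission
  rot[13] = F$transmission1
  rot[14] = $transmission1F
Sorted (with $ < everything):
  sorted[0] = $transmission1F  (last char: 'F')
  sorted[1] = 1F$transmission  (last char: 'n')
  sorted[2] = F$transmission1  (last char: '1')
  sorted[3] = ansmission1F$tr  (last char: 'r')
  sorted[4] = ion1F$transmiss  (last char: 's')
  sorted[5] = ission1F$transm  (last char: 'm')
  sorted[6] = mission1F$trans  (last char: 's')
  sorted[7] = n1F$transmissio  (last char: 'o')
  sorted[8] = nsmission1F$tra  (last char: 'a')
  sorted[9] = on1F$transmissi  (last char: 'i')
  sorted[10] = ransmission1F$t  (last char: 't')
  sorted[11] = sion1F$transmis  (last char: 's')
  sorted[12] = smission1F$tran  (last char: 'n')
  sorted[13] = ssion1F$transmi  (last char: 'i')
  sorted[14] = transmission1F$  (last char: '$')
Last column: Fn1rsmsoaitsni$
Original string S is at sorted index 14

Answer: Fn1rsmsoaitsni$
14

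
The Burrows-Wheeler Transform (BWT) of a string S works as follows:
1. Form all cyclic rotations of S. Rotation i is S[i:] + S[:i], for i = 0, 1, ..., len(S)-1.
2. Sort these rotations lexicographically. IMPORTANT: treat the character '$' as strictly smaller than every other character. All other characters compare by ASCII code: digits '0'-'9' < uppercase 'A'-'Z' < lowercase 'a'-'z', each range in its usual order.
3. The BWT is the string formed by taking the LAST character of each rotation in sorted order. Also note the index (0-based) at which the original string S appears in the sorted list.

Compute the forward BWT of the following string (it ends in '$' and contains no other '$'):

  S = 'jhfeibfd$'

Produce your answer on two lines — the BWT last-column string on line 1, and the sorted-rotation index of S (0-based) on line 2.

Answer: diffbhje$
8

Derivation:
All 9 rotations (rotation i = S[i:]+S[:i]):
  rot[0] = jhfeibfd$
  rot[1] = hfeibfd$j
  rot[2] = feibfd$jh
  rot[3] = eibfd$jhf
  rot[4] = ibfd$jhfe
  rot[5] = bfd$jhfei
  rot[6] = fd$jhfeib
  rot[7] = d$jhfeibf
  rot[8] = $jhfeibfd
Sorted (with $ < everything):
  sorted[0] = $jhfeibfd  (last char: 'd')
  sorted[1] = bfd$jhfei  (last char: 'i')
  sorted[2] = d$jhfeibf  (last char: 'f')
  sorted[3] = eibfd$jhf  (last char: 'f')
  sorted[4] = fd$jhfeib  (last char: 'b')
  sorted[5] = feibfd$jh  (last char: 'h')
  sorted[6] = hfeibfd$j  (last char: 'j')
  sorted[7] = ibfd$jhfe  (last char: 'e')
  sorted[8] = jhfeibfd$  (last char: '$')
Last column: diffbhje$
Original string S is at sorted index 8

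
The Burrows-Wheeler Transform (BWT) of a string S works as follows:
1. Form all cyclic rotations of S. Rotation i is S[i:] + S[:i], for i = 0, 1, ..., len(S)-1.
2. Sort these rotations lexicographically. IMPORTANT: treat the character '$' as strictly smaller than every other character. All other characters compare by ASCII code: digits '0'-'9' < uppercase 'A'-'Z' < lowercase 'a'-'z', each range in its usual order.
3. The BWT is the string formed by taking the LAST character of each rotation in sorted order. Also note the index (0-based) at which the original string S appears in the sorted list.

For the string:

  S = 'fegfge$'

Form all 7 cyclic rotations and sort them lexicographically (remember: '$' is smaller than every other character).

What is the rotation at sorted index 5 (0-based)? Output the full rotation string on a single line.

All 7 rotations (rotation i = S[i:]+S[:i]):
  rot[0] = fegfge$
  rot[1] = egfge$f
  rot[2] = gfge$fe
  rot[3] = fge$feg
  rot[4] = ge$fegf
  rot[5] = e$fegfg
  rot[6] = $fegfge
Sorted (with $ < everything):
  sorted[0] = $fegfge
  sorted[1] = e$fegfg
  sorted[2] = egfge$f
  sorted[3] = fegfge$
  sorted[4] = fge$feg
  sorted[5] = ge$fegf
  sorted[6] = gfge$fe
sorted[5] = ge$fegf

Answer: ge$fegf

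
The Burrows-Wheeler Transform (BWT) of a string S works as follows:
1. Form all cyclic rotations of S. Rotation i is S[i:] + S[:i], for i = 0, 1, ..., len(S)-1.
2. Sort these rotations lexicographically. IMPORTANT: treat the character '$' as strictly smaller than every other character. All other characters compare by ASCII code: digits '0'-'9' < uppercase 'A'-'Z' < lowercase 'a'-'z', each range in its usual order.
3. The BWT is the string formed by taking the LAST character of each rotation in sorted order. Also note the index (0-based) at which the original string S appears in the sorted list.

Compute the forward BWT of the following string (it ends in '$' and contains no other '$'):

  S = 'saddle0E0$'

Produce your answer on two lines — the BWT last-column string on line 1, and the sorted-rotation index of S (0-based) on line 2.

Answer: 0Ee0sadld$
9

Derivation:
All 10 rotations (rotation i = S[i:]+S[:i]):
  rot[0] = saddle0E0$
  rot[1] = addle0E0$s
  rot[2] = ddle0E0$sa
  rot[3] = dle0E0$sad
  rot[4] = le0E0$sadd
  rot[5] = e0E0$saddl
  rot[6] = 0E0$saddle
  rot[7] = E0$saddle0
  rot[8] = 0$saddle0E
  rot[9] = $saddle0E0
Sorted (with $ < everything):
  sorted[0] = $saddle0E0  (last char: '0')
  sorted[1] = 0$saddle0E  (last char: 'E')
  sorted[2] = 0E0$saddle  (last char: 'e')
  sorted[3] = E0$saddle0  (last char: '0')
  sorted[4] = addle0E0$s  (last char: 's')
  sorted[5] = ddle0E0$sa  (last char: 'a')
  sorted[6] = dle0E0$sad  (last char: 'd')
  sorted[7] = e0E0$saddl  (last char: 'l')
  sorted[8] = le0E0$sadd  (last char: 'd')
  sorted[9] = saddle0E0$  (last char: '$')
Last column: 0Ee0sadld$
Original string S is at sorted index 9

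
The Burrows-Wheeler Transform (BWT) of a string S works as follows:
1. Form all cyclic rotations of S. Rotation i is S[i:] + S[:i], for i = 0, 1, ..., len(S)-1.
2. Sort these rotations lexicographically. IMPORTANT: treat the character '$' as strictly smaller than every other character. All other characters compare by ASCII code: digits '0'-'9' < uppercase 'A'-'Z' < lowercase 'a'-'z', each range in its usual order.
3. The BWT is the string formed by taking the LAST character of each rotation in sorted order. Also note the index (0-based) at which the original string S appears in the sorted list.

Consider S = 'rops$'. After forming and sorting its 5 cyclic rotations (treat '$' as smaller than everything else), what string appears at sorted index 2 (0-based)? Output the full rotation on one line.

All 5 rotations (rotation i = S[i:]+S[:i]):
  rot[0] = rops$
  rot[1] = ops$r
  rot[2] = ps$ro
  rot[3] = s$rop
  rot[4] = $rops
Sorted (with $ < everything):
  sorted[0] = $rops
  sorted[1] = ops$r
  sorted[2] = ps$ro
  sorted[3] = rops$
  sorted[4] = s$rop
sorted[2] = ps$ro

Answer: ps$ro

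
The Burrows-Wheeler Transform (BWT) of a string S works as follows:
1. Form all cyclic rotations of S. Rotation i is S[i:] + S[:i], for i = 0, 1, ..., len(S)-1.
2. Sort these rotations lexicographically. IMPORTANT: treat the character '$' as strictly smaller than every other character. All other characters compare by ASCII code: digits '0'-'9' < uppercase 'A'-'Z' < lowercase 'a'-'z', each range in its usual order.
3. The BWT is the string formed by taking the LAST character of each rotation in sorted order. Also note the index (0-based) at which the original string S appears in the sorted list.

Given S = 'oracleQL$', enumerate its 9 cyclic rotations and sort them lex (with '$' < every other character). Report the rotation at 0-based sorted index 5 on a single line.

All 9 rotations (rotation i = S[i:]+S[:i]):
  rot[0] = oracleQL$
  rot[1] = racleQL$o
  rot[2] = acleQL$or
  rot[3] = cleQL$ora
  rot[4] = leQL$orac
  rot[5] = eQL$oracl
  rot[6] = QL$oracle
  rot[7] = L$oracleQ
  rot[8] = $oracleQL
Sorted (with $ < everything):
  sorted[0] = $oracleQL
  sorted[1] = L$oracleQ
  sorted[2] = QL$oracle
  sorted[3] = acleQL$or
  sorted[4] = cleQL$ora
  sorted[5] = eQL$oracl
  sorted[6] = leQL$orac
  sorted[7] = oracleQL$
  sorted[8] = racleQL$o
sorted[5] = eQL$oracl

Answer: eQL$oracl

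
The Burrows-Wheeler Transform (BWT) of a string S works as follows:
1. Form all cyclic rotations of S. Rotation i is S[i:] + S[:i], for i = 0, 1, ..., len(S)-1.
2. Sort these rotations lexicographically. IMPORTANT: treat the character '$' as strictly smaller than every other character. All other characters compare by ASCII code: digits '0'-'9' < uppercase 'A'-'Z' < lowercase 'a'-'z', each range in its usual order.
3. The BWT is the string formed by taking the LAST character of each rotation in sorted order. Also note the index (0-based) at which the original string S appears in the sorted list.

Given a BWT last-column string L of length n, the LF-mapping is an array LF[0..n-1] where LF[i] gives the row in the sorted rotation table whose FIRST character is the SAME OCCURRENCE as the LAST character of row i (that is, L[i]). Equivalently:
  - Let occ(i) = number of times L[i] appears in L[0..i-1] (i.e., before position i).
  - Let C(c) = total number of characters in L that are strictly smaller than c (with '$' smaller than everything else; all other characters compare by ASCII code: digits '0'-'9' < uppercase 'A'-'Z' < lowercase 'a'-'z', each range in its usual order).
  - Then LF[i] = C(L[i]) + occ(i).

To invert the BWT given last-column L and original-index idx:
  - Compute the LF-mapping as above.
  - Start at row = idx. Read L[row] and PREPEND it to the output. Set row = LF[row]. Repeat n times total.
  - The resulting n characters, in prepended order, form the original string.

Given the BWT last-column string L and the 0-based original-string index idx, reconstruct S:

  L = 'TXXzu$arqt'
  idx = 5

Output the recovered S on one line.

Answer: quartzXXT$

Derivation:
LF mapping: 1 2 3 9 8 0 4 6 5 7
Walk LF starting at row 5, prepending L[row]:
  step 1: row=5, L[5]='$', prepend. Next row=LF[5]=0
  step 2: row=0, L[0]='T', prepend. Next row=LF[0]=1
  step 3: row=1, L[1]='X', prepend. Next row=LF[1]=2
  step 4: row=2, L[2]='X', prepend. Next row=LF[2]=3
  step 5: row=3, L[3]='z', prepend. Next row=LF[3]=9
  step 6: row=9, L[9]='t', prepend. Next row=LF[9]=7
  step 7: row=7, L[7]='r', prepend. Next row=LF[7]=6
  step 8: row=6, L[6]='a', prepend. Next row=LF[6]=4
  step 9: row=4, L[4]='u', prepend. Next row=LF[4]=8
  step 10: row=8, L[8]='q', prepend. Next row=LF[8]=5
Reversed output: quartzXXT$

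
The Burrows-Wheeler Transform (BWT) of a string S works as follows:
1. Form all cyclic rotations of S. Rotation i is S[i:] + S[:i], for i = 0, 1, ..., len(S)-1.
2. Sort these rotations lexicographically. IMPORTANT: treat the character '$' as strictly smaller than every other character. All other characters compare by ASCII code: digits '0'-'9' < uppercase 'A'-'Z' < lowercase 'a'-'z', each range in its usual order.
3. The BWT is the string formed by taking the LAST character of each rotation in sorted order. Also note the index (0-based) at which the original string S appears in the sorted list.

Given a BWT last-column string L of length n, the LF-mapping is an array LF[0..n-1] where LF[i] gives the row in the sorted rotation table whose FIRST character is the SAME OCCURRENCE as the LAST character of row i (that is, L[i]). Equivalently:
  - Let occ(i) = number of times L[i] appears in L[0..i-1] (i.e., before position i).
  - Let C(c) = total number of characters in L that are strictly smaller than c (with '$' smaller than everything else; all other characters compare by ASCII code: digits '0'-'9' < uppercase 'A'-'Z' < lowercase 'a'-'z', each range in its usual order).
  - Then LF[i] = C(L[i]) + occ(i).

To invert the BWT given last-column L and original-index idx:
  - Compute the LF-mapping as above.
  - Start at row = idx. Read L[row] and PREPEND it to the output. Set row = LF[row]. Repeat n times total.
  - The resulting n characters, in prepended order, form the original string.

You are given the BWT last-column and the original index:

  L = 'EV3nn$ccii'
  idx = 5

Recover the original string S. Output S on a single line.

Answer: cincinV3E$

Derivation:
LF mapping: 2 3 1 8 9 0 4 5 6 7
Walk LF starting at row 5, prepending L[row]:
  step 1: row=5, L[5]='$', prepend. Next row=LF[5]=0
  step 2: row=0, L[0]='E', prepend. Next row=LF[0]=2
  step 3: row=2, L[2]='3', prepend. Next row=LF[2]=1
  step 4: row=1, L[1]='V', prepend. Next row=LF[1]=3
  step 5: row=3, L[3]='n', prepend. Next row=LF[3]=8
  step 6: row=8, L[8]='i', prepend. Next row=LF[8]=6
  step 7: row=6, L[6]='c', prepend. Next row=LF[6]=4
  step 8: row=4, L[4]='n', prepend. Next row=LF[4]=9
  step 9: row=9, L[9]='i', prepend. Next row=LF[9]=7
  step 10: row=7, L[7]='c', prepend. Next row=LF[7]=5
Reversed output: cincinV3E$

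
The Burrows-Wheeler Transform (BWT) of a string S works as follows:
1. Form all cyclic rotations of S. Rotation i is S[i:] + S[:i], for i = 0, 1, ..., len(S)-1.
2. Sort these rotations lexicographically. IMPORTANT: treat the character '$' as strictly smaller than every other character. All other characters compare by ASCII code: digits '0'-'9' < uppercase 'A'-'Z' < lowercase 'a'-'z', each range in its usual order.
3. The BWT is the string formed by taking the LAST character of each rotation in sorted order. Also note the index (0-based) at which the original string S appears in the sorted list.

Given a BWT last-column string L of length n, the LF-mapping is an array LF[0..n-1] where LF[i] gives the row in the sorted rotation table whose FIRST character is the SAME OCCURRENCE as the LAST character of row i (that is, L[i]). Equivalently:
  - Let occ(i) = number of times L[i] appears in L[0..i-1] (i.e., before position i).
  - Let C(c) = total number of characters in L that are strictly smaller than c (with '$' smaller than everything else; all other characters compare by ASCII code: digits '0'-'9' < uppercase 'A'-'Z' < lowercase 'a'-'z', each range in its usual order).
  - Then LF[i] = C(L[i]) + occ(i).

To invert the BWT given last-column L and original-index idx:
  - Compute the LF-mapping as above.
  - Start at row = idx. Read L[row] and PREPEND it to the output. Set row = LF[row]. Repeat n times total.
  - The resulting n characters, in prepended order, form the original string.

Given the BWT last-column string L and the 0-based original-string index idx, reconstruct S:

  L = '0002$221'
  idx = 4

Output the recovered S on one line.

LF mapping: 1 2 3 5 0 6 7 4
Walk LF starting at row 4, prepending L[row]:
  step 1: row=4, L[4]='$', prepend. Next row=LF[4]=0
  step 2: row=0, L[0]='0', prepend. Next row=LF[0]=1
  step 3: row=1, L[1]='0', prepend. Next row=LF[1]=2
  step 4: row=2, L[2]='0', prepend. Next row=LF[2]=3
  step 5: row=3, L[3]='2', prepend. Next row=LF[3]=5
  step 6: row=5, L[5]='2', prepend. Next row=LF[5]=6
  step 7: row=6, L[6]='2', prepend. Next row=LF[6]=7
  step 8: row=7, L[7]='1', prepend. Next row=LF[7]=4
Reversed output: 1222000$

Answer: 1222000$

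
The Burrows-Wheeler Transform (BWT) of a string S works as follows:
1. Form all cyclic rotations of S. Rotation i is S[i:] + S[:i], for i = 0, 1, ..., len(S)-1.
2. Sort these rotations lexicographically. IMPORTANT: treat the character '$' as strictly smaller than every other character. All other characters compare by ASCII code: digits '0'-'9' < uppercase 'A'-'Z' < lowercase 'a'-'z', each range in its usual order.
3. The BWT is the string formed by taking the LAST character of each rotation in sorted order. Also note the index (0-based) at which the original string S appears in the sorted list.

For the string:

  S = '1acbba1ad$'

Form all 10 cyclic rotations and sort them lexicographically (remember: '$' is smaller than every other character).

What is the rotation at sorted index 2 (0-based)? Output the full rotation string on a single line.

All 10 rotations (rotation i = S[i:]+S[:i]):
  rot[0] = 1acbba1ad$
  rot[1] = acbba1ad$1
  rot[2] = cbba1ad$1a
  rot[3] = bba1ad$1ac
  rot[4] = ba1ad$1acb
  rot[5] = a1ad$1acbb
  rot[6] = 1ad$1acbba
  rot[7] = ad$1acbba1
  rot[8] = d$1acbba1a
  rot[9] = $1acbba1ad
Sorted (with $ < everything):
  sorted[0] = $1acbba1ad
  sorted[1] = 1acbba1ad$
  sorted[2] = 1ad$1acbba
  sorted[3] = a1ad$1acbb
  sorted[4] = acbba1ad$1
  sorted[5] = ad$1acbba1
  sorted[6] = ba1ad$1acb
  sorted[7] = bba1ad$1ac
  sorted[8] = cbba1ad$1a
  sorted[9] = d$1acbba1a
sorted[2] = 1ad$1acbba

Answer: 1ad$1acbba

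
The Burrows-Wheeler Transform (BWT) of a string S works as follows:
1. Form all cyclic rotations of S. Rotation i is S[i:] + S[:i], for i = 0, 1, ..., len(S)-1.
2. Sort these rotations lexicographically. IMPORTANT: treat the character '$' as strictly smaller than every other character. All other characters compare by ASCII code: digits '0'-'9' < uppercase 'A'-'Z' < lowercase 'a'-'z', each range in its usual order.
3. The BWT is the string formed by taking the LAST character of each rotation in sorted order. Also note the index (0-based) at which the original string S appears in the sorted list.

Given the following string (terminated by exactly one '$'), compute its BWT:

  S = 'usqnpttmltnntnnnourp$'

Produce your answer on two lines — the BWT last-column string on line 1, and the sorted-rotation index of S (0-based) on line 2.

Answer: pmttntnqnnrnsuutnlpo$
20

Derivation:
All 21 rotations (rotation i = S[i:]+S[:i]):
  rot[0] = usqnpttmltnntnnnourp$
  rot[1] = sqnpttmltnntnnnourp$u
  rot[2] = qnpttmltnntnnnourp$us
  rot[3] = npttmltnntnnnourp$usq
  rot[4] = pttmltnntnnnourp$usqn
  rot[5] = ttmltnntnnnourp$usqnp
  rot[6] = tmltnntnnnourp$usqnpt
  rot[7] = mltnntnnnourp$usqnptt
  rot[8] = ltnntnnnourp$usqnpttm
  rot[9] = tnntnnnourp$usqnpttml
  rot[10] = nntnnnourp$usqnpttmlt
  rot[11] = ntnnnourp$usqnpttmltn
  rot[12] = tnnnourp$usqnpttmltnn
  rot[13] = nnnourp$usqnpttmltnnt
  rot[14] = nnourp$usqnpttmltnntn
  rot[15] = nourp$usqnpttmltnntnn
  rot[16] = ourp$usqnpttmltnntnnn
  rot[17] = urp$usqnpttmltnntnnno
  rot[18] = rp$usqnpttmltnntnnnou
  rot[19] = p$usqnpttmltnntnnnour
  rot[20] = $usqnpttmltnntnnnourp
Sorted (with $ < everything):
  sorted[0] = $usqnpttmltnntnnnourp  (last char: 'p')
  sorted[1] = ltnntnnnourp$usqnpttm  (last char: 'm')
  sorted[2] = mltnntnnnourp$usqnptt  (last char: 't')
  sorted[3] = nnnourp$usqnpttmltnnt  (last char: 't')
  sorted[4] = nnourp$usqnpttmltnntn  (last char: 'n')
  sorted[5] = nntnnnourp$usqnpttmlt  (last char: 't')
  sorted[6] = nourp$usqnpttmltnntnn  (last char: 'n')
  sorted[7] = npttmltnntnnnourp$usq  (last char: 'q')
  sorted[8] = ntnnnourp$usqnpttmltn  (last char: 'n')
  sorted[9] = ourp$usqnpttmltnntnnn  (last char: 'n')
  sorted[10] = p$usqnpttmltnntnnnour  (last char: 'r')
  sorted[11] = pttmltnntnnnourp$usqn  (last char: 'n')
  sorted[12] = qnpttmltnntnnnourp$us  (last char: 's')
  sorted[13] = rp$usqnpttmltnntnnnou  (last char: 'u')
  sorted[14] = sqnpttmltnntnnnourp$u  (last char: 'u')
  sorted[15] = tmltnntnnnourp$usqnpt  (last char: 't')
  sorted[16] = tnnnourp$usqnpttmltnn  (last char: 'n')
  sorted[17] = tnntnnnourp$usqnpttml  (last char: 'l')
  sorted[18] = ttmltnntnnnourp$usqnp  (last char: 'p')
  sorted[19] = urp$usqnpttmltnntnnno  (last char: 'o')
  sorted[20] = usqnpttmltnntnnnourp$  (last char: '$')
Last column: pmttntnqnnrnsuutnlpo$
Original string S is at sorted index 20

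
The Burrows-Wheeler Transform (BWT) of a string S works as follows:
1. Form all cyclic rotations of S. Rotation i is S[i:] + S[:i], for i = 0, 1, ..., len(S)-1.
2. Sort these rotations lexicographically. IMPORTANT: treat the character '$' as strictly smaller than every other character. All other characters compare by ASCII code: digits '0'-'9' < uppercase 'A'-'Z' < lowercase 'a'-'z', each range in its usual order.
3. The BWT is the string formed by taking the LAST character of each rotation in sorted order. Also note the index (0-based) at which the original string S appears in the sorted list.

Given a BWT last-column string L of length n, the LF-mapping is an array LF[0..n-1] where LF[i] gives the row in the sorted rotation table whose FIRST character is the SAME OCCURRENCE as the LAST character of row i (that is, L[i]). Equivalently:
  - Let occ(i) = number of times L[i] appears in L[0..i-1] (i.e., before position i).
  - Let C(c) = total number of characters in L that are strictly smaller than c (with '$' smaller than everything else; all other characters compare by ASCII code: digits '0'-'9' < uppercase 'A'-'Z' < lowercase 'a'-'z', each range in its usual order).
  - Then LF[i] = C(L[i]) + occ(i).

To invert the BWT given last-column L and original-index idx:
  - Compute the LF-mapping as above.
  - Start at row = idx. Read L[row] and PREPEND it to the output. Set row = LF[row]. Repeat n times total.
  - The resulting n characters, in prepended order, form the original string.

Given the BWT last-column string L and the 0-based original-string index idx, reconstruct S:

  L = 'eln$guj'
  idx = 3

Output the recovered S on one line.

LF mapping: 1 4 5 0 2 6 3
Walk LF starting at row 3, prepending L[row]:
  step 1: row=3, L[3]='$', prepend. Next row=LF[3]=0
  step 2: row=0, L[0]='e', prepend. Next row=LF[0]=1
  step 3: row=1, L[1]='l', prepend. Next row=LF[1]=4
  step 4: row=4, L[4]='g', prepend. Next row=LF[4]=2
  step 5: row=2, L[2]='n', prepend. Next row=LF[2]=5
  step 6: row=5, L[5]='u', prepend. Next row=LF[5]=6
  step 7: row=6, L[6]='j', prepend. Next row=LF[6]=3
Reversed output: jungle$

Answer: jungle$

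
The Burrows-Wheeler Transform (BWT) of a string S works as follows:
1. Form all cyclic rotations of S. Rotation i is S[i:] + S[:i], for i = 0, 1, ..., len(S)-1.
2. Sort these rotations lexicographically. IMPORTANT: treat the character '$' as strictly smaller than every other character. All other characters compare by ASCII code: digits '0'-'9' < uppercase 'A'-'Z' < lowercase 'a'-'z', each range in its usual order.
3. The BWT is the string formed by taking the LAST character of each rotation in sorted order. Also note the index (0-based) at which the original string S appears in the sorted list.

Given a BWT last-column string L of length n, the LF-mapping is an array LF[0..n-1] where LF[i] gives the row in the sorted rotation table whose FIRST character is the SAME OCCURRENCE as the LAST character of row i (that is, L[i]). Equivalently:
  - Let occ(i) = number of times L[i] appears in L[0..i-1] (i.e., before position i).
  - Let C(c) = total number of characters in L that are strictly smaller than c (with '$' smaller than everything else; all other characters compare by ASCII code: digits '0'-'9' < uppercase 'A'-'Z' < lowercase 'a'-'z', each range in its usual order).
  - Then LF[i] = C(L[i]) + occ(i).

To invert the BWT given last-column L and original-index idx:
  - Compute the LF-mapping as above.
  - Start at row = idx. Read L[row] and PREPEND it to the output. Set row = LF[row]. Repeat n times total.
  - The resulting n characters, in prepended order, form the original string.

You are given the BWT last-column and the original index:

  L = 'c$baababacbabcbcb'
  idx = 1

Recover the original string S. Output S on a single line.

Answer: aabaabbabcbbbccc$

Derivation:
LF mapping: 13 0 6 1 2 7 3 8 4 14 9 5 10 15 11 16 12
Walk LF starting at row 1, prepending L[row]:
  step 1: row=1, L[1]='$', prepend. Next row=LF[1]=0
  step 2: row=0, L[0]='c', prepend. Next row=LF[0]=13
  step 3: row=13, L[13]='c', prepend. Next row=LF[13]=15
  step 4: row=15, L[15]='c', prepend. Next row=LF[15]=16
  step 5: row=16, L[16]='b', prepend. Next row=LF[16]=12
  step 6: row=12, L[12]='b', prepend. Next row=LF[12]=10
  step 7: row=10, L[10]='b', prepend. Next row=LF[10]=9
  step 8: row=9, L[9]='c', prepend. Next row=LF[9]=14
  step 9: row=14, L[14]='b', prepend. Next row=LF[14]=11
  step 10: row=11, L[11]='a', prepend. Next row=LF[11]=5
  step 11: row=5, L[5]='b', prepend. Next row=LF[5]=7
  step 12: row=7, L[7]='b', prepend. Next row=LF[7]=8
  step 13: row=8, L[8]='a', prepend. Next row=LF[8]=4
  step 14: row=4, L[4]='a', prepend. Next row=LF[4]=2
  step 15: row=2, L[2]='b', prepend. Next row=LF[2]=6
  step 16: row=6, L[6]='a', prepend. Next row=LF[6]=3
  step 17: row=3, L[3]='a', prepend. Next row=LF[3]=1
Reversed output: aabaabbabcbbbccc$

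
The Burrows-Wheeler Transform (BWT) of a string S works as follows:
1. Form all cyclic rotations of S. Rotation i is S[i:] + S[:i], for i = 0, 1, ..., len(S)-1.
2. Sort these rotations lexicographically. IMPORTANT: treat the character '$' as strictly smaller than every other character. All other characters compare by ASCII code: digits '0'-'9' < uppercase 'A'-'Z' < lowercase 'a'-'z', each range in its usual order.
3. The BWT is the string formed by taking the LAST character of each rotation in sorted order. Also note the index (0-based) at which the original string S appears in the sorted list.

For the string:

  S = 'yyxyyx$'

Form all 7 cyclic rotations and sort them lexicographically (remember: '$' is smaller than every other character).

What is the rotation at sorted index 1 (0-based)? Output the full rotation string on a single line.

Answer: x$yyxyy

Derivation:
All 7 rotations (rotation i = S[i:]+S[:i]):
  rot[0] = yyxyyx$
  rot[1] = yxyyx$y
  rot[2] = xyyx$yy
  rot[3] = yyx$yyx
  rot[4] = yx$yyxy
  rot[5] = x$yyxyy
  rot[6] = $yyxyyx
Sorted (with $ < everything):
  sorted[0] = $yyxyyx
  sorted[1] = x$yyxyy
  sorted[2] = xyyx$yy
  sorted[3] = yx$yyxy
  sorted[4] = yxyyx$y
  sorted[5] = yyx$yyx
  sorted[6] = yyxyyx$
sorted[1] = x$yyxyy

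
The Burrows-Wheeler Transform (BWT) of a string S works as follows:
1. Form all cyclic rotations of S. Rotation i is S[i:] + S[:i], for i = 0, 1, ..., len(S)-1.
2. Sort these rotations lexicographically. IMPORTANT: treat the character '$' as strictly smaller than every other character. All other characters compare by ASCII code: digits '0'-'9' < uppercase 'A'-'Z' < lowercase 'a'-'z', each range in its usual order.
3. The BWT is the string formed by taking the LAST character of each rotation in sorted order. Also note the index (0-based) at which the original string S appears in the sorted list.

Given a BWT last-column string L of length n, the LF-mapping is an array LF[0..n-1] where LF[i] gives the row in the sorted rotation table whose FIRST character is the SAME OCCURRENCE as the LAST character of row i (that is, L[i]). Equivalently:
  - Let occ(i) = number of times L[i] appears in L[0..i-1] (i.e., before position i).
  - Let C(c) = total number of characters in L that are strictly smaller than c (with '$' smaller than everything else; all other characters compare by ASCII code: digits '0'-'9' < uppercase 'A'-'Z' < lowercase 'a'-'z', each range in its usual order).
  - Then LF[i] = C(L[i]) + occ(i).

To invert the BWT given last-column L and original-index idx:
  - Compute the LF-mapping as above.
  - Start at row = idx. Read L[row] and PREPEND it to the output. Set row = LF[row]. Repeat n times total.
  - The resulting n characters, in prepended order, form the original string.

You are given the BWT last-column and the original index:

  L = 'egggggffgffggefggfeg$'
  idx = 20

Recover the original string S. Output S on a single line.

Answer: ggggegfffggeggfgffge$

Derivation:
LF mapping: 1 10 11 12 13 14 4 5 15 6 7 16 17 2 8 18 19 9 3 20 0
Walk LF starting at row 20, prepending L[row]:
  step 1: row=20, L[20]='$', prepend. Next row=LF[20]=0
  step 2: row=0, L[0]='e', prepend. Next row=LF[0]=1
  step 3: row=1, L[1]='g', prepend. Next row=LF[1]=10
  step 4: row=10, L[10]='f', prepend. Next row=LF[10]=7
  step 5: row=7, L[7]='f', prepend. Next row=LF[7]=5
  step 6: row=5, L[5]='g', prepend. Next row=LF[5]=14
  step 7: row=14, L[14]='f', prepend. Next row=LF[14]=8
  step 8: row=8, L[8]='g', prepend. Next row=LF[8]=15
  step 9: row=15, L[15]='g', prepend. Next row=LF[15]=18
  step 10: row=18, L[18]='e', prepend. Next row=LF[18]=3
  step 11: row=3, L[3]='g', prepend. Next row=LF[3]=12
  step 12: row=12, L[12]='g', prepend. Next row=LF[12]=17
  step 13: row=17, L[17]='f', prepend. Next row=LF[17]=9
  step 14: row=9, L[9]='f', prepend. Next row=LF[9]=6
  step 15: row=6, L[6]='f', prepend. Next row=LF[6]=4
  step 16: row=4, L[4]='g', prepend. Next row=LF[4]=13
  step 17: row=13, L[13]='e', prepend. Next row=LF[13]=2
  step 18: row=2, L[2]='g', prepend. Next row=LF[2]=11
  step 19: row=11, L[11]='g', prepend. Next row=LF[11]=16
  step 20: row=16, L[16]='g', prepend. Next row=LF[16]=19
  step 21: row=19, L[19]='g', prepend. Next row=LF[19]=20
Reversed output: ggggegfffggeggfgffge$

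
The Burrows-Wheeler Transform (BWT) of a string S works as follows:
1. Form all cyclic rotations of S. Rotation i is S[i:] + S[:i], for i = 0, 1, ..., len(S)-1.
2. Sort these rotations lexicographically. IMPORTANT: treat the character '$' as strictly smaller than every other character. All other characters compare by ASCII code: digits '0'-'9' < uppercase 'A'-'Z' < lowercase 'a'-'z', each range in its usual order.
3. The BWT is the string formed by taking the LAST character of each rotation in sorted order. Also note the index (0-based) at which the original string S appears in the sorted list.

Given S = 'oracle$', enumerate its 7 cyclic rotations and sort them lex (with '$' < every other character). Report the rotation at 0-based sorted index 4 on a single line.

Answer: le$orac

Derivation:
All 7 rotations (rotation i = S[i:]+S[:i]):
  rot[0] = oracle$
  rot[1] = racle$o
  rot[2] = acle$or
  rot[3] = cle$ora
  rot[4] = le$orac
  rot[5] = e$oracl
  rot[6] = $oracle
Sorted (with $ < everything):
  sorted[0] = $oracle
  sorted[1] = acle$or
  sorted[2] = cle$ora
  sorted[3] = e$oracl
  sorted[4] = le$orac
  sorted[5] = oracle$
  sorted[6] = racle$o
sorted[4] = le$orac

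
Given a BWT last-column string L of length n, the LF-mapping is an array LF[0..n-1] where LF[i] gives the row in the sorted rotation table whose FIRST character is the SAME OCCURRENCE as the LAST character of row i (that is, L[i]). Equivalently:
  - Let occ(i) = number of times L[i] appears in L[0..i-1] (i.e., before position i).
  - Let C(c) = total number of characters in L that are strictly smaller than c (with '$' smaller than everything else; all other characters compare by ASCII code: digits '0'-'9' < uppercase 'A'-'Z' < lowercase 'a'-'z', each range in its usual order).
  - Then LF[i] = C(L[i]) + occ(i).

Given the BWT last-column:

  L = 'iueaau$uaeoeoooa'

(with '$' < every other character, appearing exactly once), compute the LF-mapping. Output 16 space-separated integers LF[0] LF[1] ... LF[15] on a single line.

Char counts: '$':1, 'a':4, 'e':3, 'i':1, 'o':4, 'u':3
C (first-col start): C('$')=0, C('a')=1, C('e')=5, C('i')=8, C('o')=9, C('u')=13
L[0]='i': occ=0, LF[0]=C('i')+0=8+0=8
L[1]='u': occ=0, LF[1]=C('u')+0=13+0=13
L[2]='e': occ=0, LF[2]=C('e')+0=5+0=5
L[3]='a': occ=0, LF[3]=C('a')+0=1+0=1
L[4]='a': occ=1, LF[4]=C('a')+1=1+1=2
L[5]='u': occ=1, LF[5]=C('u')+1=13+1=14
L[6]='$': occ=0, LF[6]=C('$')+0=0+0=0
L[7]='u': occ=2, LF[7]=C('u')+2=13+2=15
L[8]='a': occ=2, LF[8]=C('a')+2=1+2=3
L[9]='e': occ=1, LF[9]=C('e')+1=5+1=6
L[10]='o': occ=0, LF[10]=C('o')+0=9+0=9
L[11]='e': occ=2, LF[11]=C('e')+2=5+2=7
L[12]='o': occ=1, LF[12]=C('o')+1=9+1=10
L[13]='o': occ=2, LF[13]=C('o')+2=9+2=11
L[14]='o': occ=3, LF[14]=C('o')+3=9+3=12
L[15]='a': occ=3, LF[15]=C('a')+3=1+3=4

Answer: 8 13 5 1 2 14 0 15 3 6 9 7 10 11 12 4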